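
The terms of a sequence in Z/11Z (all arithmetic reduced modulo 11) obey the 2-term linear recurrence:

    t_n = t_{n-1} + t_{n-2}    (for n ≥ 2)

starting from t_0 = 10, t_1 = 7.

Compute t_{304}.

8

t_2 = 1·7 + 1·10 = 6
t_3 = 1·6 + 1·7 = 2
t_4 = 1·2 + 1·6 = 8
t_5 = 1·8 + 1·2 = 10
t_6 = 1·10 + 1·8 = 7
(t_5, t_6) = (10, 7) = (t_0, t_1), so the sequence has period 5.
304 ≡ 4 (mod 5), hence t_304 = t_4 = 8.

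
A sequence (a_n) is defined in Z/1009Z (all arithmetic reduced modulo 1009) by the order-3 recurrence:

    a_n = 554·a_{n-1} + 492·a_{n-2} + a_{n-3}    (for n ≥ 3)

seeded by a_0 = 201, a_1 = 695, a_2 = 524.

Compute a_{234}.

123

a_3 = 554·524 + 492·695 + 1·201 = 803
a_4 = 554·803 + 492·524 + 1·695 = 92
a_5 = 554·92 + 492·803 + 1·524 = 590
a_6 = 554·590 + 492·92 + 1·803 = 606
a_7 = 554·606 + 492·590 + 1·92 = 516
a_8 = 554·516 + 492·606 + 1·590 = 395
Continuing the recurrence:
  a_9 = 87;  a_10 = 894;  a_11 = 678;  a_12 = 275;  a_13 = 482;  a_14 = 415
  a_15 = 162;  a_16 = 791;  a_17 = 716;  a_18 = 996;  a_19 = 783;  a_20 = 286
  a_21 = 825;  a_22 = 208;  a_23 = 774;  a_24 = 214;  a_25 = 117;  a_26 = 359
  a_27 = 378;  a_28 = 719;  a_29 = 450;  a_30 = 44;  a_31 = 299;  a_32 = 70
  a_33 = 276;  a_34 = 978;  a_35 = 635;  a_36 = 817;  a_37 = 185;  a_38 = 589
  a_39 = 417;  a_40 = 347;  a_41 = 445;  a_42 = 954;  a_43 = 134;  a_44 = 198
  a_45 = 1008;  a_46 = 132;  a_47 = 186;  a_48 = 493;  a_49 = 517;  a_50 = 444
  a_51 = 369;  a_52 = 620;  a_53 = 792;  a_54 = 544;  a_55 = 495;  a_56 = 837
  a_57 = 473;  a_58 = 329;  a_59 = 111;  a_60 = 846;  a_61 = 963;  a_62 = 376
  a_63 = 862;  a_64 = 590;  a_65 = 644;  a_66 = 140;  a_67 = 479;  a_68 = 911
  a_69 = 905;  a_70 = 592;  a_71 = 236;  a_72 = 142;  a_73 = 635;  a_74 = 128
  a_75 = 54;  a_76 = 699;  a_77 = 252;  a_78 = 259;  a_79 = 784;  a_80 = 3
  a_81 = 193;  a_82 = 210;  a_83 = 418;  a_84 = 97;  a_85 = 291;  a_86 = 493
  a_87 = 683;  a_88 = 694;  a_89 = 579;  a_90 = 993;  a_91 = 232;  a_92 = 155
  a_93 = 216;  a_94 = 410;  a_95 = 597;  a_96 = 931;  a_97 = 690;  a_98 = 412
  a_99 = 592;  a_100 = 628;  a_101 = 891;  a_102 = 18;  a_103 = 976;  a_104 = 546
  a_105 = 719;  a_106 = 985;  a_107 = 965;  a_108 = 859;  a_109 = 164;  a_110 = 868
  a_111 = 406;  a_112 = 330;  a_113 = 20;  a_114 = 298;  a_115 = 705;  a_116 = 418
  a_117 = 573;  a_118 = 132;  a_119 = 294;  a_120 = 359;  a_121 = 606;  a_122 = 74
  a_123 = 483;  a_124 = 887;  a_125 = 610;  a_126 = 924;  a_127 = 658;  a_128 = 442
  a_129 = 452;  a_130 = 354;  a_131 = 207;  a_132 = 724;  a_133 = 812;  a_134 = 72
  a_135 = 192;  a_136 = 335;  a_137 = 633;  a_138 = 95;  a_139 = 152;  a_140 = 411
  a_141 = 882;  a_142 = 836;  a_143 = 498;  a_144 = 957;  a_145 = 109;  a_146 = 994
  a_147 = 870;  a_148 = 479;  a_149 = 208;  a_150 = 638;  a_151 = 199;  a_152 = 570
  a_153 = 636;  a_154 = 340;  a_155 = 369;  a_156 = 21;  a_157 = 803;  a_158 = 504
  a_159 = 301;  a_160 = 826;  a_161 = 800;  a_162 = 315;  a_163 = 869;  a_164 = 527
  a_165 = 404;  a_166 = 658;  a_167 = 805;  a_168 = 243;  a_169 = 606;  a_170 = 17
  a_171 = 68;  a_172 = 228;  a_173 = 363;  a_174 = 556;  a_175 = 510;  a_176 = 496
  a_177 = 571;  a_178 = 881;  a_179 = 644;  a_180 = 752;  a_181 = 794;  a_182 = 277
  a_183 = 1007;  a_184 = 764;  a_185 = 787;  a_186 = 648;  a_187 = 300;  a_188 = 474
  a_189 = 181;  a_190 = 812;  a_191 = 568;  a_192 = 994;  a_193 = 537;  a_194 = 94
  a_195 = 448;  a_196 = 349;  a_197 = 166;  a_198 = 771;  a_199 = 619;  a_200 = 989
  a_201 = 620;  a_202 = 280;  a_203 = 36;  a_204 = 920;  a_205 = 974;  a_206 = 425
  a_207 = 197;  a_208 = 368;  a_209 = 539;  a_210 = 584;  a_211 = 845;  a_212 = 256
  a_213 = 171;  a_214 = 560;  a_215 = 109;  a_216 = 80;  a_217 = 635;  a_218 = 776
  a_219 = 789;  a_220 = 225;  a_221 = 33;  a_222 = 619;  a_223 = 183;  a_224 = 345
  a_225 = 274;  a_226 = 857;  a_227 = 495;  a_228 = 947;  a_229 = 177;  a_230 = 446
  a_231 = 127;  a_232 = 384
a_233 = 554·384 + 492·127 + 1·446 = 209
a_234 = 554·209 + 492·384 + 1·127 = 123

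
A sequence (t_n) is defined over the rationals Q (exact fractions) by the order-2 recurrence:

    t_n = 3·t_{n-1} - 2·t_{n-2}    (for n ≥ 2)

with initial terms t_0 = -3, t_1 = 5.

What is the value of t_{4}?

t_2 = 3·5 + -2·-3 = 21
t_3 = 3·21 + -2·5 = 53
t_4 = 3·53 + -2·21 = 117

117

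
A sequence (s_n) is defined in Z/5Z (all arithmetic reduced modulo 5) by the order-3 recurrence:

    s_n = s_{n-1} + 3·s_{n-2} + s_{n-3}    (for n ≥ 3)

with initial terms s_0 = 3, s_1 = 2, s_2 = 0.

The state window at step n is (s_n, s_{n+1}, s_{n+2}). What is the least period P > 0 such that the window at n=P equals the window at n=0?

n=0: window = (3, 2, 0)
n=1: window = (2, 0, 4)
n=2: window = (0, 4, 1)
n=3: window = (4, 1, 3)
n=4: window = (1, 3, 0)
n=5: window = (3, 0, 0)
n=6: window = (0, 0, 3)
n=7: window = (0, 3, 3)
n=8: window = (3, 3, 2)
n=9: window = (3, 2, 4)
n=10: window = (2, 4, 3)
n=11: window = (4, 3, 2)
n=12: window = (3, 2, 0)
window at n=12 equals window at n=0 → period = 12

12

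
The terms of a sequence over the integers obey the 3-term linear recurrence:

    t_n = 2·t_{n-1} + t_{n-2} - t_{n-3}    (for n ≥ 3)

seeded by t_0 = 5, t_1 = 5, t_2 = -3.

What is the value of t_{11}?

t_3 = 2·-3 + 1·5 + -1·5 = -6
t_4 = 2·-6 + 1·-3 + -1·5 = -20
t_5 = 2·-20 + 1·-6 + -1·-3 = -43
t_6 = 2·-43 + 1·-20 + -1·-6 = -100
t_7 = 2·-100 + 1·-43 + -1·-20 = -223
t_8 = 2·-223 + 1·-100 + -1·-43 = -503
t_9 = 2·-503 + 1·-223 + -1·-100 = -1129
t_10 = 2·-1129 + 1·-503 + -1·-223 = -2538
t_11 = 2·-2538 + 1·-1129 + -1·-503 = -5702

-5702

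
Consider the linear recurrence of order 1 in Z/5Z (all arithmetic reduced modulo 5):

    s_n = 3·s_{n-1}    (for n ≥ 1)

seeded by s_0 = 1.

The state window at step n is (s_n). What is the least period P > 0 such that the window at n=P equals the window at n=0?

n=0: window = (1)
n=1: window = (3)
n=2: window = (4)
n=3: window = (2)
n=4: window = (1)
window at n=4 equals window at n=0 → period = 4

4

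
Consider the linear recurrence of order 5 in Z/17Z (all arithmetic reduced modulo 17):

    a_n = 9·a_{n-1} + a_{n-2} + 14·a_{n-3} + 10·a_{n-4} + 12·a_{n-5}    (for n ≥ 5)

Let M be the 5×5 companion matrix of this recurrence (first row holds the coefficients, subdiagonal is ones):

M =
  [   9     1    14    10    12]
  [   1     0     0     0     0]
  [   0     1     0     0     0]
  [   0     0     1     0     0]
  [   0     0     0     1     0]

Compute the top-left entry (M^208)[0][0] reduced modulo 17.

(M^208)[0][0] is the top entry after applying M 208 times to the unit state (1, 0, 0, 0, 0). Equivalently it is h_{212} for the auxiliary sequence (h_n) obeying the same recurrence with h_4 = 1 and h_i = 0 for 0 ≤ i < 4:
h_5 = 9·1 + 1·0 + 14·0 + 10·0 + 12·0 = 9
h_6 = 9·9 + 1·1 + 14·0 + 10·0 + 12·0 = 14
h_7 = 9·14 + 1·9 + 14·1 + 10·0 + 12·0 = 13
h_8 = 9·13 + 1·14 + 14·9 + 10·1 + 12·0 = 12
h_9 = 9·12 + 1·13 + 14·14 + 10·9 + 12·1 = 11
h_10 = 9·11 + 1·12 + 14·13 + 10·14 + 12·9 = 14
Continuing the recurrence:
  h_11 = 8;  h_12 = 6;  h_13 = 2;  h_14 = 0;  h_15 = 11;  h_16 = 11
  h_17 = 15;  h_18 = 1;  h_19 = 16;  h_20 = 2;  h_21 = 7;  h_22 = 3
  h_23 = 13;  h_24 = 5;  h_25 = 7;  h_26 = 7;  h_27 = 0;  h_28 = 5
  h_29 = 1;  h_30 = 15;  h_31 = 1;  h_32 = 3;  h_33 = 2;  h_34 = 10
  h_35 = 1;  h_36 = 4;  h_37 = 12;  h_38 = 12;  h_39 = 0;  h_40 = 11
  h_41 = 10;  h_42 = 8;  h_43 = 6;  h_44 = 6;  h_45 = 13;  h_46 = 16
  h_47 = 6;  h_48 = 10;  h_49 = 12;  h_50 = 8;  h_51 = 0;  h_52 = 8
  h_53 = 16;  h_54 = 2;  h_55 = 4;  h_56 = 2;  h_57 = 0;  h_58 = 15
  h_59 = 6;  h_60 = 1;  h_61 = 11;  h_62 = 11;  h_63 = 7;  h_64 = 4
  h_65 = 13;  h_66 = 2;  h_67 = 0;  h_68 = 2;  h_69 = 3;  h_70 = 1
  h_71 = 13;  h_72 = 10;  h_73 = 1;  h_74 = 9;  h_75 = 7;  h_76 = 2
  h_77 = 9;  h_78 = 11;  h_79 = 8;  h_80 = 7;  h_81 = 16;  h_82 = 5
  h_83 = 14;  h_84 = 11;  h_85 = 2;  h_86 = 8;  h_87 = 3;  h_88 = 1
  h_89 = 4;  h_90 = 13;  h_91 = 6;  h_92 = 16;  h_93 = 10;  h_94 = 11
  h_95 = 5;  h_96 = 3;  h_97 = 2;  h_98 = 15;  h_99 = 4;  h_100 = 16
  h_101 = 6;  h_102 = 11;  h_103 = 5;  h_104 = 8;  h_105 = 7;  h_106 = 0
  h_107 = 12;  h_108 = 6;  h_109 = 11;  h_110 = 0;  h_111 = 11;  h_112 = 15
  h_113 = 5;  h_114 = 6;  h_115 = 5;  h_116 = 12;  h_117 = 2;  h_118 = 16
  h_119 = 11;  h_120 = 0;  h_121 = 8;  h_122 = 2;  h_123 = 5;  h_124 = 2
  h_125 = 12;  h_126 = 7;  h_127 = 7;  h_128 = 12;  h_129 = 0;  h_130 = 1
  h_131 = 8;  h_132 = 5;  h_133 = 7;  h_134 = 3;  h_135 = 9;  h_136 = 5
  h_137 = 5;  h_138 = 1;  h_139 = 6;  h_140 = 11;  h_141 = 8;  h_142 = 16
  h_143 = 4;  h_144 = 6;  h_145 = 1;  h_146 = 4;  h_147 = 13;  h_148 = 5
  h_149 = 9;  h_150 = 14;  h_151 = 9;  h_152 = 2;  h_153 = 16;  h_154 = 10
  h_155 = 1;  h_156 = 14;  h_157 = 9;  h_158 = 10;  h_159 = 0;  h_160 = 16
  h_161 = 15;  h_162 = 2;  h_163 = 3;  h_164 = 8;  h_165 = 3;  h_166 = 5
  h_167 = 10;  h_168 = 15;  h_169 = 1;  h_170 = 12;  h_171 = 3;  h_172 = 0
  h_173 = 4;  h_174 = 6;  h_175 = 11;  h_176 = 10;  h_177 = 4;  h_178 = 2
  h_179 = 4;  h_180 = 3;  h_181 = 15;  h_182 = 7;  h_183 = 14;  h_184 = 13
  h_185 = 7;  h_186 = 12;  h_187 = 11;  h_188 = 14;  h_189 = 4;  h_190 = 0
  h_191 = 12;  h_192 = 11;  h_193 = 13;  h_194 = 4;  h_195 = 0;  h_196 = 15
  h_197 = 11;  h_198 = 4;  h_199 = 16;  h_200 = 10;  h_201 = 10;  h_202 = 3
  h_203 = 11;  h_204 = 7;  h_205 = 13;  h_206 = 3;  h_207 = 12;  h_208 = 2
  h_209 = 14;  h_210 = 6
h_211 = 9·6 + 1·14 + 14·2 + 10·12 + 12·3 = 14
h_212 = 9·14 + 1·6 + 14·14 + 10·2 + 12·12 = 16

16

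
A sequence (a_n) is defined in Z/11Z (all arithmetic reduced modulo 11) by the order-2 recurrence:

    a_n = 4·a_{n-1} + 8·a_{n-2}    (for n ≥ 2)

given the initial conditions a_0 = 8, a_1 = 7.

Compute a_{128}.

6

a_2 = 4·7 + 8·8 = 4
a_3 = 4·4 + 8·7 = 6
a_4 = 4·6 + 8·4 = 1
a_5 = 4·1 + 8·6 = 8
a_6 = 4·8 + 8·1 = 7
(a_5, a_6) = (8, 7) = (a_0, a_1), so the sequence has period 5.
128 ≡ 3 (mod 5), hence a_128 = a_3 = 6.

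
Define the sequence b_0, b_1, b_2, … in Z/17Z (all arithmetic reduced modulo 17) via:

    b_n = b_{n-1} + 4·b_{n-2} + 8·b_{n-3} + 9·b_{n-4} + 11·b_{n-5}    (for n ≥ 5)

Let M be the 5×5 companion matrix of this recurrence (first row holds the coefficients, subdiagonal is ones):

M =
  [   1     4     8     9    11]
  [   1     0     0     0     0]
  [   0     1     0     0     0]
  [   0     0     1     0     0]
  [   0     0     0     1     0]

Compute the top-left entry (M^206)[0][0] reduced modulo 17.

2

(M^206)[0][0] is the top entry after applying M 206 times to the unit state (1, 0, 0, 0, 0). Equivalently it is h_{210} for the auxiliary sequence (h_n) obeying the same recurrence with h_4 = 1 and h_i = 0 for 0 ≤ i < 4:
h_5 = 1·1 + 4·0 + 8·0 + 9·0 + 11·0 = 1
h_6 = 1·1 + 4·1 + 8·0 + 9·0 + 11·0 = 5
h_7 = 1·5 + 4·1 + 8·1 + 9·0 + 11·0 = 0
h_8 = 1·0 + 4·5 + 8·1 + 9·1 + 11·0 = 3
h_9 = 1·3 + 4·0 + 8·5 + 9·1 + 11·1 = 12
h_10 = 1·12 + 4·3 + 8·0 + 9·5 + 11·1 = 12
Continuing the recurrence:
  h_11 = 3;  h_12 = 4;  h_13 = 15;  h_14 = 6;  h_15 = 2;  h_16 = 11
  h_17 = 8;  h_18 = 15;  h_19 = 15;  h_20 = 5;  h_21 = 4;  h_22 = 10
  h_23 = 9;  h_24 = 2;  h_25 = 5;  h_26 = 15;  h_27 = 4;  h_28 = 0
  h_29 = 16;  h_30 = 0;  h_31 = 10;  h_32 = 12;  h_33 = 9;  h_34 = 7
  h_35 = 8;  h_36 = 3;  h_37 = 15;  h_38 = 15;  h_39 = 10;  h_40 = 16
  h_41 = 4;  h_42 = 6;  h_43 = 14;  h_44 = 1;  h_45 = 11;  h_46 = 4
  h_47 = 10;  h_48 = 5;  h_49 = 0;  h_50 = 2;  h_51 = 6;  h_52 = 16
  h_53 = 9;  h_54 = 3;  h_55 = 5;  h_56 = 10;  h_57 = 5;  h_58 = 7
  h_59 = 15;  h_60 = 7;  h_61 = 6;  h_62 = 0;  h_63 = 3;  h_64 = 7
  h_65 = 14;  h_66 = 13;  h_67 = 16;  h_68 = 4;  h_69 = 1;  h_70 = 8
  h_71 = 8;  h_72 = 5;  h_73 = 1;  h_74 = 15;  h_75 = 15;  h_76 = 12
  h_77 = 1;  h_78 = 9;  h_79 = 1;  h_80 = 12;  h_81 = 8;  h_82 = 3
  h_83 = 1;  h_84 = 9;  h_85 = 3;  h_86 = 9;  h_87 = 16;  h_88 = 15
  h_89 = 5;  h_90 = 1;  h_91 = 10;  h_92 = 8;  h_93 = 11;  h_94 = 0
  h_95 = 5;  h_96 = 3;  h_97 = 6;  h_98 = 9;  h_99 = 0;  h_100 = 13
  h_101 = 2;  h_102 = 14;  h_103 = 4;  h_104 = 6;  h_105 = 6;  h_106 = 6
  h_107 = 13;  h_108 = 13;  h_109 = 12;  h_110 = 16;  h_111 = 11;  h_112 = 6
  h_113 = 4;  h_114 = 1;  h_115 = 0;  h_116 = 7;  h_117 = 15;  h_118 = 11
  h_119 = 2;  h_120 = 8;  h_121 = 10;  h_122 = 16;  h_123 = 4;  h_124 = 4
  h_125 = 3;  h_126 = 16;  h_127 = 0;  h_128 = 15;  h_129 = 10;  h_130 = 9
  h_131 = 5;  h_132 = 1;  h_133 = 8;  h_134 = 5;  h_135 = 2;  h_136 = 14
  h_137 = 9;  h_138 = 10;  h_139 = 10;  h_140 = 15;  h_141 = 13;  h_142 = 2
  h_143 = 0;  h_144 = 0;  h_145 = 9;  h_146 = 0;  h_147 = 7;  h_148 = 11
  h_149 = 1;  h_150 = 13;  h_151 = 15;  h_152 = 13;  h_153 = 1;  h_154 = 12
  h_155 = 7;  h_156 = 5;  h_157 = 9;  h_158 = 0;  h_159 = 16;  h_160 = 6
  h_161 = 2;  h_162 = 15;  h_163 = 11;  h_164 = 11;  h_165 = 4;  h_166 = 4
  h_167 = 15;  h_168 = 11;  h_169 = 5;  h_170 = 11;  h_171 = 9;  h_172 = 0
  h_173 = 1;  h_174 = 6;  h_175 = 8;  h_176 = 3;  h_177 = 7;  h_178 = 12
  h_179 = 15;  h_180 = 13;  h_181 = 10;  h_182 = 10;  h_183 = 13;  h_184 = 7
  h_185 = 15;  h_186 = 7;  h_187 = 10;  h_188 = 7;  h_189 = 9;  h_190 = 5
  h_191 = 9;  h_192 = 2;  h_193 = 15;  h_194 = 1;  h_195 = 9;  h_196 = 12
  h_197 = 9;  h_198 = 14;  h_199 = 0;  h_200 = 12;  h_201 = 14;  h_202 = 15
  h_203 = 15;  h_204 = 6;  h_205 = 2;  h_206 = 10;  h_207 = 9;  h_208 = 12
h_209 = 1·12 + 4·9 + 8·10 + 9·2 + 11·6 = 8
h_210 = 1·8 + 4·12 + 8·9 + 9·10 + 11·2 = 2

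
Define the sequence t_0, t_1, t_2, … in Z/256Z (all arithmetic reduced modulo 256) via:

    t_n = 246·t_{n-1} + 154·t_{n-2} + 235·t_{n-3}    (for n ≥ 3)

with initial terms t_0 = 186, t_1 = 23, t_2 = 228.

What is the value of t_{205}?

t_3 = 246·228 + 154·23 + 235·186 = 172
t_4 = 246·172 + 154·228 + 235·23 = 141
t_5 = 246·141 + 154·172 + 235·228 = 66
t_6 = 246·66 + 154·141 + 235·172 = 34
t_7 = 246·34 + 154·66 + 235·141 = 207
t_8 = 246·207 + 154·34 + 235·66 = 244
Continuing the recurrence:
  t_9 = 52;  t_10 = 197;  t_11 = 146;  t_12 = 138;  t_13 = 71;  t_14 = 68
  t_15 = 188;  t_16 = 189;  t_17 = 34;  t_18 = 242;  t_19 = 127;  t_20 = 212
  t_21 = 68;  t_22 = 117;  t_23 = 242;  t_24 = 90;  t_25 = 119;  t_26 = 164
  t_27 = 204;  t_28 = 237;  t_29 = 2;  t_30 = 194;  t_31 = 47;  t_32 = 180
  t_33 = 84;  t_34 = 37;  t_35 = 82;  t_36 = 42;  t_37 = 167;  t_38 = 4
  t_39 = 220;  t_40 = 29;  t_41 = 226;  t_42 = 146;  t_43 = 223;  t_44 = 148
  t_45 = 100;  t_46 = 213;  t_47 = 178;  t_48 = 250;  t_49 = 215;  t_50 = 100
  t_51 = 236;  t_52 = 77;  t_53 = 194;  t_54 = 98;  t_55 = 143;  t_56 = 116
  t_57 = 116;  t_58 = 133;  t_59 = 18;  t_60 = 202;  t_61 = 7;  t_62 = 196
  t_63 = 252;  t_64 = 125;  t_65 = 162;  t_66 = 50;  t_67 = 63;  t_68 = 84
  t_69 = 132;  t_70 = 53;  t_71 = 114;  t_72 = 154;  t_73 = 55;  t_74 = 36
  t_75 = 12;  t_76 = 173;  t_77 = 130;  t_78 = 2;  t_79 = 239;  t_80 = 52
  t_81 = 148;  t_82 = 229;  t_83 = 210;  t_84 = 106;  t_85 = 103;  t_86 = 132
  t_87 = 28;  t_88 = 221;  t_89 = 98;  t_90 = 210;  t_91 = 159;  t_92 = 20
  t_93 = 164;  t_94 = 149;  t_95 = 50;  t_96 = 58;  t_97 = 151;  t_98 = 228
  t_99 = 44;  t_100 = 13;  t_101 = 66;  t_102 = 162;  t_103 = 79;  t_104 = 244
  t_105 = 180;  t_106 = 69;  t_107 = 146;  t_108 = 10;  t_109 = 199;  t_110 = 68
  t_111 = 60;  t_112 = 61;  t_113 = 34;  t_114 = 114;  t_115 = 255;  t_116 = 212
  t_117 = 196;  t_118 = 245;  t_119 = 242;  t_120 = 218;  t_121 = 247;  t_122 = 164
  t_123 = 76;  t_124 = 109;  t_125 = 2;  t_126 = 66;  t_127 = 175;  t_128 = 180
  t_129 = 212;  t_130 = 165;  t_131 = 82;  t_132 = 170;  t_133 = 39;  t_134 = 4
  t_135 = 92;  t_136 = 157;  t_137 = 226;  t_138 = 18;  t_139 = 95;  t_140 = 148
  t_141 = 228;  t_142 = 85;  t_143 = 178;  t_144 = 122;  t_145 = 87;  t_146 = 100
  t_147 = 108;  t_148 = 205;  t_149 = 194;  t_150 = 226;  t_151 = 15;  t_152 = 116
  t_153 = 244;  t_154 = 5;  t_155 = 18;  t_156 = 74;  t_157 = 135;  t_158 = 196
  t_159 = 124;  t_160 = 253;  t_161 = 162;  t_162 = 178;  t_163 = 191;  t_164 = 84
  t_165 = 4;  t_166 = 181;  t_167 = 114;  t_168 = 26;  t_169 = 183;  t_170 = 36
  t_171 = 140;  t_172 = 45;  t_173 = 130;  t_174 = 130;  t_175 = 111;  t_176 = 52
  t_177 = 20;  t_178 = 101;  t_179 = 210;  t_180 = 234;  t_181 = 231;  t_182 = 132
  t_183 = 156;  t_184 = 93;  t_185 = 98;  t_186 = 82;  t_187 = 31;  t_188 = 20
  t_189 = 36;  t_190 = 21;  t_191 = 50;  t_192 = 186;  t_193 = 23;  t_194 = 228
  t_195 = 172;  t_196 = 141;  t_197 = 66;  t_198 = 34;  t_199 = 207;  t_200 = 244
  t_201 = 52;  t_202 = 197;  t_203 = 146
t_204 = 246·146 + 154·197 + 235·52 = 138
t_205 = 246·138 + 154·146 + 235·197 = 71

71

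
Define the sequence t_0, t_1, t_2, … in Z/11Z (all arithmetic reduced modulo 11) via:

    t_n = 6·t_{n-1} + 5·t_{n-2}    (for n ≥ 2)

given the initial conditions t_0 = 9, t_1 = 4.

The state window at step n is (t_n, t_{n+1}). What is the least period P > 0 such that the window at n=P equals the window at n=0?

5

n=0: window = (9, 4)
n=1: window = (4, 3)
n=2: window = (3, 5)
n=3: window = (5, 1)
n=4: window = (1, 9)
n=5: window = (9, 4)
window at n=5 equals window at n=0 → period = 5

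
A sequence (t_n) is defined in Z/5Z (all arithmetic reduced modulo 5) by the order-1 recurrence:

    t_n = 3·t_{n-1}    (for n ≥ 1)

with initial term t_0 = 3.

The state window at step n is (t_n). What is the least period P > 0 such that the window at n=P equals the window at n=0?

4

n=0: window = (3)
n=1: window = (4)
n=2: window = (2)
n=3: window = (1)
n=4: window = (3)
window at n=4 equals window at n=0 → period = 4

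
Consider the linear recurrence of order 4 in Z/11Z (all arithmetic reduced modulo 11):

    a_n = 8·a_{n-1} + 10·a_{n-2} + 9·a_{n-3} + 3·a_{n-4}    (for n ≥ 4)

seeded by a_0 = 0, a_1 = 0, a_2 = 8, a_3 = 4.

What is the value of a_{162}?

a_4 = 8·4 + 10·8 + 9·0 + 3·0 = 2
a_5 = 8·2 + 10·4 + 9·8 + 3·0 = 7
a_6 = 8·7 + 10·2 + 9·4 + 3·8 = 4
a_7 = 8·4 + 10·7 + 9·2 + 3·4 = 0
a_8 = 8·0 + 10·4 + 9·7 + 3·2 = 10
a_9 = 8·10 + 10·0 + 9·4 + 3·7 = 5
a_10 = 8·5 + 10·10 + 9·0 + 3·4 = 9
a_11 = 8·9 + 10·5 + 9·10 + 3·0 = 3
a_12 = 8·3 + 10·9 + 9·5 + 3·10 = 2
a_13 = 8·2 + 10·3 + 9·9 + 3·5 = 10
a_14 = 8·10 + 10·2 + 9·3 + 3·9 = 0
a_15 = 8·0 + 10·10 + 9·2 + 3·3 = 6
a_16 = 8·6 + 10·0 + 9·10 + 3·2 = 1
a_17 = 8·1 + 10·6 + 9·0 + 3·10 = 10
a_18 = 8·10 + 10·1 + 9·6 + 3·0 = 1
a_19 = 8·1 + 10·10 + 9·1 + 3·6 = 3
a_20 = 8·3 + 10·1 + 9·10 + 3·1 = 6
a_21 = 8·6 + 10·3 + 9·1 + 3·10 = 7
a_22 = 8·7 + 10·6 + 9·3 + 3·1 = 3
a_23 = 8·3 + 10·7 + 9·6 + 3·3 = 3
a_24 = 8·3 + 10·3 + 9·7 + 3·6 = 3
a_25 = 8·3 + 10·3 + 9·3 + 3·7 = 3
a_26 = 8·3 + 10·3 + 9·3 + 3·3 = 2
a_27 = 8·2 + 10·3 + 9·3 + 3·3 = 5
a_28 = 8·5 + 10·2 + 9·3 + 3·3 = 8
a_29 = 8·8 + 10·5 + 9·2 + 3·3 = 9
a_30 = 8·9 + 10·8 + 9·5 + 3·2 = 5
a_31 = 8·5 + 10·9 + 9·8 + 3·5 = 8
a_32 = 8·8 + 10·5 + 9·9 + 3·8 = 10
a_33 = 8·10 + 10·8 + 9·5 + 3·9 = 1
a_34 = 8·1 + 10·10 + 9·8 + 3·5 = 8
a_35 = 8·8 + 10·1 + 9·10 + 3·8 = 1
a_36 = 8·1 + 10·8 + 9·1 + 3·10 = 6
a_37 = 8·6 + 10·1 + 9·8 + 3·1 = 1
a_38 = 8·1 + 10·6 + 9·1 + 3·8 = 2
a_39 = 8·2 + 10·1 + 9·6 + 3·1 = 6
a_40 = 8·6 + 10·2 + 9·1 + 3·6 = 7
a_41 = 8·7 + 10·6 + 9·2 + 3·1 = 5
a_42 = 8·5 + 10·7 + 9·6 + 3·2 = 5
a_43 = 8·5 + 10·5 + 9·7 + 3·6 = 6
a_44 = 8·6 + 10·5 + 9·5 + 3·7 = 10
a_45 = 8·10 + 10·6 + 9·5 + 3·5 = 2
a_46 = 8·2 + 10·10 + 9·6 + 3·5 = 9
a_47 = 8·9 + 10·2 + 9·10 + 3·6 = 2
a_48 = 8·2 + 10·9 + 9·2 + 3·10 = 0
a_49 = 8·0 + 10·2 + 9·9 + 3·2 = 8
a_50 = 8·8 + 10·0 + 9·2 + 3·9 = 10
a_51 = 8·10 + 10·8 + 9·0 + 3·2 = 1
a_52 = 8·1 + 10·10 + 9·8 + 3·0 = 4
a_53 = 8·4 + 10·1 + 9·10 + 3·8 = 2
a_54 = 8·2 + 10·4 + 9·1 + 3·10 = 7
a_55 = 8·7 + 10·2 + 9·4 + 3·1 = 5
a_56 = 8·5 + 10·7 + 9·2 + 3·4 = 8
a_57 = 8·8 + 10·5 + 9·7 + 3·2 = 7
a_58 = 8·7 + 10·8 + 9·5 + 3·7 = 4
a_59 = 8·4 + 10·7 + 9·8 + 3·5 = 2
a_60 = 8·2 + 10·4 + 9·7 + 3·8 = 0
a_61 = 8·0 + 10·2 + 9·4 + 3·7 = 0
a_62 = 8·0 + 10·0 + 9·2 + 3·4 = 8
a_63 = 8·8 + 10·0 + 9·0 + 3·2 = 4
(a_60, a_61, a_62, a_63) = (0, 0, 8, 4) = (a_0, a_1, a_2, a_3), so the sequence has period 60.
162 ≡ 42 (mod 60), hence a_162 = a_42 = 5.

5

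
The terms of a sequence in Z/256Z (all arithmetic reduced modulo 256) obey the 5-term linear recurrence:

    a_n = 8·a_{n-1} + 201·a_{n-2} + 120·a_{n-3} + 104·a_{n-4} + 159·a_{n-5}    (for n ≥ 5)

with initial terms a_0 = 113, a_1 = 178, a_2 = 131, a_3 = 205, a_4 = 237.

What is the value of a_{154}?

250

a_5 = 8·237 + 201·205 + 120·131 + 104·178 + 159·113 = 68
a_6 = 8·68 + 201·237 + 120·205 + 104·131 + 159·178 = 19
a_7 = 8·19 + 201·68 + 120·237 + 104·205 + 159·131 = 185
a_8 = 8·185 + 201·19 + 120·68 + 104·237 + 159·205 = 46
a_9 = 8·46 + 201·185 + 120·19 + 104·68 + 159·237 = 108
a_10 = 8·108 + 201·46 + 120·185 + 104·19 + 159·68 = 42
Continuing the recurrence:
  a_11 = 161;  a_12 = 57;  a_13 = 83;  a_14 = 245;  a_15 = 9;  a_16 = 180
  a_17 = 168;  a_18 = 225;  a_19 = 35;  a_20 = 56;  a_21 = 191;  a_22 = 24
  a_23 = 238;  a_24 = 77;  a_25 = 230;  a_26 = 150;  a_27 = 246;  a_28 = 96
  a_29 = 185;  a_30 = 66;  a_31 = 107;  a_32 = 172;  a_33 = 27;  a_34 = 195
  a_35 = 97;  a_36 = 32;  a_37 = 93;  a_38 = 125;  a_39 = 114;  a_40 = 140
  a_41 = 34;  a_42 = 247;  a_43 = 253;  a_44 = 117;  a_45 = 217;  a_46 = 179
  a_47 = 2;  a_48 = 254;  a_49 = 61;  a_50 = 197;  a_51 = 26;  a_52 = 131
  a_53 = 100;  a_54 = 22;  a_55 = 135;  a_56 = 188;  a_57 = 44;  a_58 = 80
  a_59 = 174;  a_60 = 25;  a_61 = 138;  a_62 = 85;  a_63 = 26;  a_64 = 119
  a_65 = 145;  a_66 = 101;  a_67 = 36;  a_68 = 227;  a_69 = 133;  a_70 = 90
  a_71 = 0;  a_72 = 150;  a_73 = 229;  a_74 = 25;  a_75 = 203;  a_76 = 65
  a_77 = 85;  a_78 = 60;  a_79 = 20;  a_80 = 17;  a_81 = 67;  a_82 = 252
  a_83 = 215;  a_84 = 80;  a_85 = 54;  a_86 = 69;  a_87 = 234;  a_88 = 214
  a_89 = 98;  a_90 = 88;  a_91 = 237;  a_92 = 182;  a_93 = 191;  a_94 = 148
  a_95 = 215;  a_96 = 151;  a_97 = 137;  a_98 = 96;  a_99 = 157;  a_100 = 97
  a_101 = 190;  a_102 = 200;  a_103 = 78;  a_104 = 115;  a_105 = 5;  a_106 = 69
  a_107 = 229;  a_108 = 215;  a_109 = 82;  a_110 = 218;  a_111 = 221;  a_112 = 21
  a_113 = 54;  a_114 = 67;  a_115 = 132;  a_116 = 214;  a_117 = 183;  a_118 = 96
  a_119 = 60;  a_120 = 244;  a_121 = 254;  a_122 = 77;  a_123 = 54;  a_124 = 153
  a_125 = 2;  a_126 = 139;  a_127 = 101;  a_128 = 237;  a_129 = 180;  a_130 = 195
  a_131 = 225;  a_132 = 134;  a_133 = 148;  a_134 = 82;  a_135 = 25;  a_136 = 185
  a_137 = 51;  a_138 = 205;  a_139 = 65;  a_140 = 148;  a_141 = 96;  a_142 = 161
  a_143 = 131;  a_144 = 0;  a_145 = 63;  a_146 = 104;  a_147 = 238;  a_148 = 253
  a_149 = 30;  a_150 = 134;  a_151 = 158;  a_152 = 208
a_153 = 8·208 + 201·158 + 120·134 + 104·30 + 159·253 = 177
a_154 = 8·177 + 201·208 + 120·158 + 104·134 + 159·30 = 250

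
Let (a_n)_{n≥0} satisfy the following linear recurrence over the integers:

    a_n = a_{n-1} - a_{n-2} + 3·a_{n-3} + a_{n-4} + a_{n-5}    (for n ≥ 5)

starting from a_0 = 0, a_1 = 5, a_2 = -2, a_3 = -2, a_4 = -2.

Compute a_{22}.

-27482

a_5 = 1·-2 + -1·-2 + 3·-2 + 1·5 + 1·0 = -1
a_6 = 1·-1 + -1·-2 + 3·-2 + 1·-2 + 1·5 = -2
a_7 = 1·-2 + -1·-1 + 3·-2 + 1·-2 + 1·-2 = -11
a_8 = 1·-11 + -1·-2 + 3·-1 + 1·-2 + 1·-2 = -16
a_9 = 1·-16 + -1·-11 + 3·-2 + 1·-1 + 1·-2 = -14
a_10 = 1·-14 + -1·-16 + 3·-11 + 1·-2 + 1·-1 = -34
a_11 = 1·-34 + -1·-14 + 3·-16 + 1·-11 + 1·-2 = -81
a_12 = 1·-81 + -1·-34 + 3·-14 + 1·-16 + 1·-11 = -116
a_13 = 1·-116 + -1·-81 + 3·-34 + 1·-14 + 1·-16 = -167
a_14 = 1·-167 + -1·-116 + 3·-81 + 1·-34 + 1·-14 = -342
a_15 = 1·-342 + -1·-167 + 3·-116 + 1·-81 + 1·-34 = -638
a_16 = 1·-638 + -1·-342 + 3·-167 + 1·-116 + 1·-81 = -994
a_17 = 1·-994 + -1·-638 + 3·-342 + 1·-167 + 1·-116 = -1665
a_18 = 1·-1665 + -1·-994 + 3·-638 + 1·-342 + 1·-167 = -3094
a_19 = 1·-3094 + -1·-1665 + 3·-994 + 1·-638 + 1·-342 = -5391
a_20 = 1·-5391 + -1·-3094 + 3·-1665 + 1·-994 + 1·-638 = -8924
a_21 = 1·-8924 + -1·-5391 + 3·-3094 + 1·-1665 + 1·-994 = -15474
a_22 = 1·-15474 + -1·-8924 + 3·-5391 + 1·-3094 + 1·-1665 = -27482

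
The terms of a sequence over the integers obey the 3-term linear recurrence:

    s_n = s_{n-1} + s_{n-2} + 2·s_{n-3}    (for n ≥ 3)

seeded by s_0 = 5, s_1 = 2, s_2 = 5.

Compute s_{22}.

7190234

s_3 = 1·5 + 1·2 + 2·5 = 17
s_4 = 1·17 + 1·5 + 2·2 = 26
s_5 = 1·26 + 1·17 + 2·5 = 53
s_6 = 1·53 + 1·26 + 2·17 = 113
s_7 = 1·113 + 1·53 + 2·26 = 218
s_8 = 1·218 + 1·113 + 2·53 = 437
s_9 = 1·437 + 1·218 + 2·113 = 881
s_10 = 1·881 + 1·437 + 2·218 = 1754
s_11 = 1·1754 + 1·881 + 2·437 = 3509
s_12 = 1·3509 + 1·1754 + 2·881 = 7025
s_13 = 1·7025 + 1·3509 + 2·1754 = 14042
s_14 = 1·14042 + 1·7025 + 2·3509 = 28085
s_15 = 1·28085 + 1·14042 + 2·7025 = 56177
s_16 = 1·56177 + 1·28085 + 2·14042 = 112346
s_17 = 1·112346 + 1·56177 + 2·28085 = 224693
s_18 = 1·224693 + 1·112346 + 2·56177 = 449393
s_19 = 1·449393 + 1·224693 + 2·112346 = 898778
s_20 = 1·898778 + 1·449393 + 2·224693 = 1797557
s_21 = 1·1797557 + 1·898778 + 2·449393 = 3595121
s_22 = 1·3595121 + 1·1797557 + 2·898778 = 7190234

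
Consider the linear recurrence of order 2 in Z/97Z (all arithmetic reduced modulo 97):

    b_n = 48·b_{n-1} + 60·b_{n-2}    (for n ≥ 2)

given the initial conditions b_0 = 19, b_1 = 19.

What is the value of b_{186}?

12

b_2 = 48·19 + 60·19 = 15
b_3 = 48·15 + 60·19 = 17
b_4 = 48·17 + 60·15 = 67
b_5 = 48·67 + 60·17 = 65
b_6 = 48·65 + 60·67 = 59
b_7 = 48·59 + 60·65 = 39
Continuing the recurrence:
  b_8 = 77;  b_9 = 22;  b_10 = 50;  b_11 = 34;  b_12 = 73;  b_13 = 15
  b_14 = 56;  b_15 = 96;  b_16 = 14;  b_17 = 30;  b_18 = 49;  b_19 = 78
  b_20 = 88;  b_21 = 77;  b_22 = 52;  b_23 = 35;  b_24 = 47;  b_25 = 88
  b_26 = 60;  b_27 = 12;  b_28 = 5;  b_29 = 87;  b_30 = 14;  b_31 = 72
  b_32 = 28;  b_33 = 38;  b_34 = 12;  b_35 = 43;  b_36 = 68;  b_37 = 24
  b_38 = 91;  b_39 = 85;  b_40 = 34;  b_41 = 39;  b_42 = 32;  b_43 = 93
  b_44 = 79;  b_45 = 60;  b_46 = 54;  b_47 = 81;  b_48 = 47;  b_49 = 35
  b_50 = 38;  b_51 = 44;  b_52 = 27;  b_53 = 56;  b_54 = 40;  b_55 = 42
  b_56 = 51;  b_57 = 21;  b_58 = 91;  b_59 = 2;  b_60 = 27;  b_61 = 58
  b_62 = 39;  b_63 = 17;  b_64 = 52;  b_65 = 24;  b_66 = 4;  b_67 = 80
  b_68 = 6;  b_69 = 44;  b_70 = 47;  b_71 = 46;  b_72 = 81;  b_73 = 52
  b_74 = 81;  b_75 = 24;  b_76 = 95;  b_77 = 83;  b_78 = 81;  b_79 = 41
  b_80 = 38;  b_81 = 16;  b_82 = 41;  b_83 = 18;  b_84 = 26;  b_85 = 0
  b_86 = 8;  b_87 = 93;  b_88 = 94;  b_89 = 4;  b_90 = 12;  b_91 = 40
  b_92 = 21;  b_93 = 13;  b_94 = 41;  b_95 = 32;  b_96 = 19;  b_97 = 19
  b_98 = 15;  b_99 = 17;  b_100 = 67;  b_101 = 65;  b_102 = 59;  b_103 = 39
  b_104 = 77;  b_105 = 22;  b_106 = 50;  b_107 = 34;  b_108 = 73;  b_109 = 15
  b_110 = 56;  b_111 = 96;  b_112 = 14;  b_113 = 30;  b_114 = 49;  b_115 = 78
  b_116 = 88;  b_117 = 77;  b_118 = 52;  b_119 = 35;  b_120 = 47;  b_121 = 88
  b_122 = 60;  b_123 = 12;  b_124 = 5;  b_125 = 87;  b_126 = 14;  b_127 = 72
  b_128 = 28;  b_129 = 38;  b_130 = 12;  b_131 = 43;  b_132 = 68;  b_133 = 24
  b_134 = 91;  b_135 = 85;  b_136 = 34;  b_137 = 39;  b_138 = 32;  b_139 = 93
  b_140 = 79;  b_141 = 60;  b_142 = 54;  b_143 = 81;  b_144 = 47;  b_145 = 35
  b_146 = 38;  b_147 = 44;  b_148 = 27;  b_149 = 56;  b_150 = 40;  b_151 = 42
  b_152 = 51;  b_153 = 21;  b_154 = 91;  b_155 = 2;  b_156 = 27;  b_157 = 58
  b_158 = 39;  b_159 = 17;  b_160 = 52;  b_161 = 24;  b_162 = 4;  b_163 = 80
  b_164 = 6;  b_165 = 44;  b_166 = 47;  b_167 = 46;  b_168 = 81;  b_169 = 52
  b_170 = 81;  b_171 = 24;  b_172 = 95;  b_173 = 83;  b_174 = 81;  b_175 = 41
  b_176 = 38;  b_177 = 16;  b_178 = 41;  b_179 = 18;  b_180 = 26;  b_181 = 0
  b_182 = 8;  b_183 = 93;  b_184 = 94
b_185 = 48·94 + 60·93 = 4
b_186 = 48·4 + 60·94 = 12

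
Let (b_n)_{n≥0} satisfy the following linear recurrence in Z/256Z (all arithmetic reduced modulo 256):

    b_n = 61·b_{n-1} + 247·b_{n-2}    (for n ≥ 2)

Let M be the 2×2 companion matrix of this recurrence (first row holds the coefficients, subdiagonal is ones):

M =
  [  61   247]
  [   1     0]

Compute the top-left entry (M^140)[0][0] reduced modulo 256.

(M^140)[0][0] is the top entry after applying M 140 times to the unit state (1, 0). Equivalently it is h_{141} for the auxiliary sequence (h_n) obeying the same recurrence with h_1 = 1 and h_i = 0 for 0 ≤ i < 1:
h_2 = 61·1 + 247·0 = 61
h_3 = 61·61 + 247·1 = 128
h_4 = 61·128 + 247·61 = 91
h_5 = 61·91 + 247·128 = 47
h_6 = 61·47 + 247·91 = 0
h_7 = 61·0 + 247·47 = 89
h_8 = 61·89 + 247·0 = 53
h_9 = 61·53 + 247·89 = 128
h_10 = 61·128 + 247·53 = 163
h_11 = 61·163 + 247·128 = 87
h_12 = 61·87 + 247·163 = 0
h_13 = 61·0 + 247·87 = 241
h_14 = 61·241 + 247·0 = 109
h_15 = 61·109 + 247·241 = 128
h_16 = 61·128 + 247·109 = 171
h_17 = 61·171 + 247·128 = 63
h_18 = 61·63 + 247·171 = 0
h_19 = 61·0 + 247·63 = 201
h_20 = 61·201 + 247·0 = 229
h_21 = 61·229 + 247·201 = 128
h_22 = 61·128 + 247·229 = 115
h_23 = 61·115 + 247·128 = 231
h_24 = 61·231 + 247·115 = 0
h_25 = 61·0 + 247·231 = 225
h_26 = 61·225 + 247·0 = 157
h_27 = 61·157 + 247·225 = 128
h_28 = 61·128 + 247·157 = 251
h_29 = 61·251 + 247·128 = 79
h_30 = 61·79 + 247·251 = 0
h_31 = 61·0 + 247·79 = 57
h_32 = 61·57 + 247·0 = 149
h_33 = 61·149 + 247·57 = 128
h_34 = 61·128 + 247·149 = 67
h_35 = 61·67 + 247·128 = 119
h_36 = 61·119 + 247·67 = 0
h_37 = 61·0 + 247·119 = 209
h_38 = 61·209 + 247·0 = 205
h_39 = 61·205 + 247·209 = 128
h_40 = 61·128 + 247·205 = 75
h_41 = 61·75 + 247·128 = 95
h_42 = 61·95 + 247·75 = 0
h_43 = 61·0 + 247·95 = 169
h_44 = 61·169 + 247·0 = 69
h_45 = 61·69 + 247·169 = 128
h_46 = 61·128 + 247·69 = 19
h_47 = 61·19 + 247·128 = 7
h_48 = 61·7 + 247·19 = 0
h_49 = 61·0 + 247·7 = 193
h_50 = 61·193 + 247·0 = 253
h_51 = 61·253 + 247·193 = 128
h_52 = 61·128 + 247·253 = 155
h_53 = 61·155 + 247·128 = 111
h_54 = 61·111 + 247·155 = 0
h_55 = 61·0 + 247·111 = 25
h_56 = 61·25 + 247·0 = 245
h_57 = 61·245 + 247·25 = 128
h_58 = 61·128 + 247·245 = 227
h_59 = 61·227 + 247·128 = 151
h_60 = 61·151 + 247·227 = 0
h_61 = 61·0 + 247·151 = 177
h_62 = 61·177 + 247·0 = 45
h_63 = 61·45 + 247·177 = 128
h_64 = 61·128 + 247·45 = 235
h_65 = 61·235 + 247·128 = 127
h_66 = 61·127 + 247·235 = 0
h_67 = 61·0 + 247·127 = 137
h_68 = 61·137 + 247·0 = 165
h_69 = 61·165 + 247·137 = 128
h_70 = 61·128 + 247·165 = 179
h_71 = 61·179 + 247·128 = 39
h_72 = 61·39 + 247·179 = 0
h_73 = 61·0 + 247·39 = 161
h_74 = 61·161 + 247·0 = 93
h_75 = 61·93 + 247·161 = 128
h_76 = 61·128 + 247·93 = 59
h_77 = 61·59 + 247·128 = 143
h_78 = 61·143 + 247·59 = 0
h_79 = 61·0 + 247·143 = 249
h_80 = 61·249 + 247·0 = 85
h_81 = 61·85 + 247·249 = 128
h_82 = 61·128 + 247·85 = 131
h_83 = 61·131 + 247·128 = 183
h_84 = 61·183 + 247·131 = 0
h_85 = 61·0 + 247·183 = 145
h_86 = 61·145 + 247·0 = 141
h_87 = 61·141 + 247·145 = 128
h_88 = 61·128 + 247·141 = 139
h_89 = 61·139 + 247·128 = 159
h_90 = 61·159 + 247·139 = 0
h_91 = 61·0 + 247·159 = 105
h_92 = 61·105 + 247·0 = 5
h_93 = 61·5 + 247·105 = 128
h_94 = 61·128 + 247·5 = 83
h_95 = 61·83 + 247·128 = 71
h_96 = 61·71 + 247·83 = 0
h_97 = 61·0 + 247·71 = 129
h_98 = 61·129 + 247·0 = 189
h_99 = 61·189 + 247·129 = 128
h_100 = 61·128 + 247·189 = 219
h_101 = 61·219 + 247·128 = 175
h_102 = 61·175 + 247·219 = 0
h_103 = 61·0 + 247·175 = 217
h_104 = 61·217 + 247·0 = 181
h_105 = 61·181 + 247·217 = 128
h_106 = 61·128 + 247·181 = 35
h_107 = 61·35 + 247·128 = 215
h_108 = 61·215 + 247·35 = 0
h_109 = 61·0 + 247·215 = 113
h_110 = 61·113 + 247·0 = 237
h_111 = 61·237 + 247·113 = 128
h_112 = 61·128 + 247·237 = 43
h_113 = 61·43 + 247·128 = 191
h_114 = 61·191 + 247·43 = 0
h_115 = 61·0 + 247·191 = 73
h_116 = 61·73 + 247·0 = 101
h_117 = 61·101 + 247·73 = 128
h_118 = 61·128 + 247·101 = 243
h_119 = 61·243 + 247·128 = 103
h_120 = 61·103 + 247·243 = 0
h_121 = 61·0 + 247·103 = 97
h_122 = 61·97 + 247·0 = 29
h_123 = 61·29 + 247·97 = 128
h_124 = 61·128 + 247·29 = 123
h_125 = 61·123 + 247·128 = 207
h_126 = 61·207 + 247·123 = 0
h_127 = 61·0 + 247·207 = 185
h_128 = 61·185 + 247·0 = 21
h_129 = 61·21 + 247·185 = 128
h_130 = 61·128 + 247·21 = 195
h_131 = 61·195 + 247·128 = 247
h_132 = 61·247 + 247·195 = 0
h_133 = 61·0 + 247·247 = 81
h_134 = 61·81 + 247·0 = 77
h_135 = 61·77 + 247·81 = 128
h_136 = 61·128 + 247·77 = 203
h_137 = 61·203 + 247·128 = 223
h_138 = 61·223 + 247·203 = 0
h_139 = 61·0 + 247·223 = 41
h_140 = 61·41 + 247·0 = 197
h_141 = 61·197 + 247·41 = 128

128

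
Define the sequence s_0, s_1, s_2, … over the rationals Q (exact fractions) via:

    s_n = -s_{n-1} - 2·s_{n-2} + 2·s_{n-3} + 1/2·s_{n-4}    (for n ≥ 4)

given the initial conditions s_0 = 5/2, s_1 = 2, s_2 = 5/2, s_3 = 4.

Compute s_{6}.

15

s_4 = -1·4 + -2·5/2 + 2·2 + 1/2·5/2 = -15/4
s_5 = -1·-15/4 + -2·4 + 2·5/2 + 1/2·2 = 7/4
s_6 = -1·7/4 + -2·-15/4 + 2·4 + 1/2·5/2 = 15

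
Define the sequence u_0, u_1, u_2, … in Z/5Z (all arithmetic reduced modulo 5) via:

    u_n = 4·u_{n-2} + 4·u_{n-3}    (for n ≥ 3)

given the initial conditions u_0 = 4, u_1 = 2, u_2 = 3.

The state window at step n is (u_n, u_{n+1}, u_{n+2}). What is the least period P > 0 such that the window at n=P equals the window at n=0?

n=0: window = (4, 2, 3)
n=1: window = (2, 3, 4)
n=2: window = (3, 4, 0)
n=3: window = (4, 0, 3)
n=4: window = (0, 3, 1)
n=5: window = (3, 1, 2)
n=6: window = (1, 2, 1)
n=7: window = (2, 1, 2)
n=8: window = (1, 2, 2)
n=9: window = (2, 2, 2)
n=10: window = (2, 2, 1)
n=11: window = (2, 1, 1)
n=12: window = (1, 1, 2)
n=13: window = (1, 2, 3)
n=14: window = (2, 3, 2)
n=15: window = (3, 2, 0)
n=16: window = (2, 0, 0)
n=17: window = (0, 0, 3)
n=18: window = (0, 3, 0)
n=19: window = (3, 0, 2)
n=20: window = (0, 2, 2)
n=21: window = (2, 2, 3)
n=22: window = (2, 3, 1)
n=23: window = (3, 1, 0)
n=24: window = (1, 0, 1)
n=25: window = (0, 1, 4)
n=26: window = (1, 4, 4)
n=27: window = (4, 4, 0)
n=28: window = (4, 0, 2)
n=29: window = (0, 2, 1)
n=30: window = (2, 1, 3)
n=31: window = (1, 3, 2)
n=32: window = (3, 2, 1)
n=33: window = (2, 1, 0)
n=34: window = (1, 0, 2)
n=35: window = (0, 2, 4)
n=36: window = (2, 4, 3)
n=37: window = (4, 3, 4)
n=38: window = (3, 4, 3)
n=39: window = (4, 3, 3)
n=40: window = (3, 3, 3)
…
n=60: window = (0, 3, 4)
n=61: window = (3, 4, 2)
n=62: window = (4, 2, 3)
window at n=62 equals window at n=0 → period = 62

62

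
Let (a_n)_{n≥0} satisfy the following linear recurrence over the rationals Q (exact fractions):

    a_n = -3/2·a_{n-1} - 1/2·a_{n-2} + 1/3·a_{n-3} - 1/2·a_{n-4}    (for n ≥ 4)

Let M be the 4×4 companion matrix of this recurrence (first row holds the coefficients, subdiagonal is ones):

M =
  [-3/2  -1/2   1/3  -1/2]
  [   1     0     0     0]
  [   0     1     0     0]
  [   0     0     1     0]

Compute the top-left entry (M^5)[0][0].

(M^5)[0][0] is the top entry after applying M 5 times to the unit state (1, 0, 0, 0). Equivalently it is h_{8} for the auxiliary sequence (h_n) obeying the same recurrence with h_3 = 1 and h_i = 0 for 0 ≤ i < 3:
h_4 = -3/2·1 + -1/2·0 + 1/3·0 + -1/2·0 = -3/2
h_5 = -3/2·-3/2 + -1/2·1 + 1/3·0 + -1/2·0 = 7/4
h_6 = -3/2·7/4 + -1/2·-3/2 + 1/3·1 + -1/2·0 = -37/24
h_7 = -3/2·-37/24 + -1/2·7/4 + 1/3·-3/2 + -1/2·1 = 7/16
h_8 = -3/2·7/16 + -1/2·-37/24 + 1/3·7/4 + -1/2·-3/2 = 139/96

139/96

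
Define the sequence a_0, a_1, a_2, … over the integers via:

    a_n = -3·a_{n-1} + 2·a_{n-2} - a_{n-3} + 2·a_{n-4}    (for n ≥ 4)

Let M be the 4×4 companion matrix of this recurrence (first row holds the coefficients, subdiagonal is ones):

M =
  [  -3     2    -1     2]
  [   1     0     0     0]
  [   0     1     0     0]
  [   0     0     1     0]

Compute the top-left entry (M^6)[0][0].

(M^6)[0][0] is the top entry after applying M 6 times to the unit state (1, 0, 0, 0). Equivalently it is h_{9} for the auxiliary sequence (h_n) obeying the same recurrence with h_3 = 1 and h_i = 0 for 0 ≤ i < 3:
h_4 = -3·1 + 2·0 + -1·0 + 2·0 = -3
h_5 = -3·-3 + 2·1 + -1·0 + 2·0 = 11
h_6 = -3·11 + 2·-3 + -1·1 + 2·0 = -40
h_7 = -3·-40 + 2·11 + -1·-3 + 2·1 = 147
h_8 = -3·147 + 2·-40 + -1·11 + 2·-3 = -538
h_9 = -3·-538 + 2·147 + -1·-40 + 2·11 = 1970

1970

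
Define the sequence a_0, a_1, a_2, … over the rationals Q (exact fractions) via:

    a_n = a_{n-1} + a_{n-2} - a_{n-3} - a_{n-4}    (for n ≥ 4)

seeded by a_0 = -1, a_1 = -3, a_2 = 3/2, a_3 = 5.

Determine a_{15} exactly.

-137

a_4 = 1·5 + 1·3/2 + -1·-3 + -1·-1 = 21/2
a_5 = 1·21/2 + 1·5 + -1·3/2 + -1·-3 = 17
a_6 = 1·17 + 1·21/2 + -1·5 + -1·3/2 = 21
a_7 = 1·21 + 1·17 + -1·21/2 + -1·5 = 45/2
a_8 = 1·45/2 + 1·21 + -1·17 + -1·21/2 = 16
a_9 = 1·16 + 1·45/2 + -1·21 + -1·17 = 1/2
a_10 = 1·1/2 + 1·16 + -1·45/2 + -1·21 = -27
a_11 = 1·-27 + 1·1/2 + -1·16 + -1·45/2 = -65
a_12 = 1·-65 + 1·-27 + -1·1/2 + -1·16 = -217/2
a_13 = 1·-217/2 + 1·-65 + -1·-27 + -1·1/2 = -147
a_14 = 1·-147 + 1·-217/2 + -1·-65 + -1·-27 = -327/2
a_15 = 1·-327/2 + 1·-147 + -1·-217/2 + -1·-65 = -137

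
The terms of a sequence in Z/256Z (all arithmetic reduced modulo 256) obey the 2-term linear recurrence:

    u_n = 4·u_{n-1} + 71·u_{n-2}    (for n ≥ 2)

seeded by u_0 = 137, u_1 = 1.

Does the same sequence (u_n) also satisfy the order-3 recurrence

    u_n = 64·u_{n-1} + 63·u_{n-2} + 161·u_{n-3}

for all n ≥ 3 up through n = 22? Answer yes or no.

Terms u_0..u_22: 137, 1, 3, 83, 33, 137, 75, 43, 121, 209, 211, 67, 145, 217, 155, 155, 105, 161, 163, 51, 1, 41, 235
n=3: candidate gives 40, actual u_3 = 83 ✗

no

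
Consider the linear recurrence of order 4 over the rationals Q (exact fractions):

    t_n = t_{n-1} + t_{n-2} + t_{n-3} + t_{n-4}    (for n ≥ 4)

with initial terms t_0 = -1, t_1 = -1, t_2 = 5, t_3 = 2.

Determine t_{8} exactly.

t_4 = 1·2 + 1·5 + 1·-1 + 1·-1 = 5
t_5 = 1·5 + 1·2 + 1·5 + 1·-1 = 11
t_6 = 1·11 + 1·5 + 1·2 + 1·5 = 23
t_7 = 1·23 + 1·11 + 1·5 + 1·2 = 41
t_8 = 1·41 + 1·23 + 1·11 + 1·5 = 80

80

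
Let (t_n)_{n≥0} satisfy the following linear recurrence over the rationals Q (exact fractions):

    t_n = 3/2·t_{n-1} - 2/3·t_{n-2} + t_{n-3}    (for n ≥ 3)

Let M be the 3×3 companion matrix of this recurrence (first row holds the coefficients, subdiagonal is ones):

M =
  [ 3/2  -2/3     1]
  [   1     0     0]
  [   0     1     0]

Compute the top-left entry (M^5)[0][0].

(M^5)[0][0] is the top entry after applying M 5 times to the unit state (1, 0, 0). Equivalently it is h_{7} for the auxiliary sequence (h_n) obeying the same recurrence with h_2 = 1 and h_i = 0 for 0 ≤ i < 2:
h_3 = 3/2·1 + -2/3·0 + 1·0 = 3/2
h_4 = 3/2·3/2 + -2/3·1 + 1·0 = 19/12
h_5 = 3/2·19/12 + -2/3·3/2 + 1·1 = 19/8
h_6 = 3/2·19/8 + -2/3·19/12 + 1·3/2 = 577/144
h_7 = 3/2·577/144 + -2/3·19/8 + 1·19/12 = 577/96

577/96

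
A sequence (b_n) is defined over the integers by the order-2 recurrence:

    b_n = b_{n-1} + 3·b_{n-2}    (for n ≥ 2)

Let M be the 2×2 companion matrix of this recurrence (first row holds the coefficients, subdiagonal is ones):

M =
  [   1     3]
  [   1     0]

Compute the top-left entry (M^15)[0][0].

173383

(M^15)[0][0] is the top entry after applying M 15 times to the unit state (1, 0). Equivalently it is h_{16} for the auxiliary sequence (h_n) obeying the same recurrence with h_1 = 1 and h_i = 0 for 0 ≤ i < 1:
h_2 = 1·1 + 3·0 = 1
h_3 = 1·1 + 3·1 = 4
h_4 = 1·4 + 3·1 = 7
h_5 = 1·7 + 3·4 = 19
h_6 = 1·19 + 3·7 = 40
h_7 = 1·40 + 3·19 = 97
h_8 = 1·97 + 3·40 = 217
h_9 = 1·217 + 3·97 = 508
h_10 = 1·508 + 3·217 = 1159
h_11 = 1·1159 + 3·508 = 2683
h_12 = 1·2683 + 3·1159 = 6160
h_13 = 1·6160 + 3·2683 = 14209
h_14 = 1·14209 + 3·6160 = 32689
h_15 = 1·32689 + 3·14209 = 75316
h_16 = 1·75316 + 3·32689 = 173383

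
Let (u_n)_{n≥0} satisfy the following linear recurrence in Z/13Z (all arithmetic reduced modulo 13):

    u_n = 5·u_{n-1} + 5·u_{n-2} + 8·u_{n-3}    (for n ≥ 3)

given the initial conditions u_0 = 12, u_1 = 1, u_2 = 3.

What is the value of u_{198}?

1

u_3 = 5·3 + 5·1 + 8·12 = 12
u_4 = 5·12 + 5·3 + 8·1 = 5
u_5 = 5·5 + 5·12 + 8·3 = 5
u_6 = 5·5 + 5·5 + 8·12 = 3
u_7 = 5·3 + 5·5 + 8·5 = 2
u_8 = 5·2 + 5·3 + 8·5 = 0
u_9 = 5·0 + 5·2 + 8·3 = 8
u_10 = 5·8 + 5·0 + 8·2 = 4
u_11 = 5·4 + 5·8 + 8·0 = 8
u_12 = 5·8 + 5·4 + 8·8 = 7
u_13 = 5·7 + 5·8 + 8·4 = 3
u_14 = 5·3 + 5·7 + 8·8 = 10
u_15 = 5·10 + 5·3 + 8·7 = 4
u_16 = 5·4 + 5·10 + 8·3 = 3
u_17 = 5·3 + 5·4 + 8·10 = 11
u_18 = 5·11 + 5·3 + 8·4 = 11
u_19 = 5·11 + 5·11 + 8·3 = 4
u_20 = 5·4 + 5·11 + 8·11 = 7
u_21 = 5·7 + 5·4 + 8·11 = 0
u_22 = 5·0 + 5·7 + 8·4 = 2
u_23 = 5·2 + 5·0 + 8·7 = 1
u_24 = 5·1 + 5·2 + 8·0 = 2
u_25 = 5·2 + 5·1 + 8·2 = 5
u_26 = 5·5 + 5·2 + 8·1 = 4
u_27 = 5·4 + 5·5 + 8·2 = 9
u_28 = 5·9 + 5·4 + 8·5 = 1
u_29 = 5·1 + 5·9 + 8·4 = 4
u_30 = 5·4 + 5·1 + 8·9 = 6
u_31 = 5·6 + 5·4 + 8·1 = 6
u_32 = 5·6 + 5·6 + 8·4 = 1
u_33 = 5·1 + 5·6 + 8·6 = 5
u_34 = 5·5 + 5·1 + 8·6 = 0
u_35 = 5·0 + 5·5 + 8·1 = 7
u_36 = 5·7 + 5·0 + 8·5 = 10
u_37 = 5·10 + 5·7 + 8·0 = 7
u_38 = 5·7 + 5·10 + 8·7 = 11
u_39 = 5·11 + 5·7 + 8·10 = 1
u_40 = 5·1 + 5·11 + 8·7 = 12
u_41 = 5·12 + 5·1 + 8·11 = 10
u_42 = 5·10 + 5·12 + 8·1 = 1
u_43 = 5·1 + 5·10 + 8·12 = 8
u_44 = 5·8 + 5·1 + 8·10 = 8
u_45 = 5·8 + 5·8 + 8·1 = 10
u_46 = 5·10 + 5·8 + 8·8 = 11
u_47 = 5·11 + 5·10 + 8·8 = 0
u_48 = 5·0 + 5·11 + 8·10 = 5
u_49 = 5·5 + 5·0 + 8·11 = 9
u_50 = 5·9 + 5·5 + 8·0 = 5
u_51 = 5·5 + 5·9 + 8·5 = 6
u_52 = 5·6 + 5·5 + 8·9 = 10
u_53 = 5·10 + 5·6 + 8·5 = 3
u_54 = 5·3 + 5·10 + 8·6 = 9
u_55 = 5·9 + 5·3 + 8·10 = 10
u_56 = 5·10 + 5·9 + 8·3 = 2
u_57 = 5·2 + 5·10 + 8·9 = 2
u_58 = 5·2 + 5·2 + 8·10 = 9
u_59 = 5·9 + 5·2 + 8·2 = 6
u_60 = 5·6 + 5·9 + 8·2 = 0
u_61 = 5·0 + 5·6 + 8·9 = 11
u_62 = 5·11 + 5·0 + 8·6 = 12
u_63 = 5·12 + 5·11 + 8·0 = 11
u_64 = 5·11 + 5·12 + 8·11 = 8
u_65 = 5·8 + 5·11 + 8·12 = 9
u_66 = 5·9 + 5·8 + 8·11 = 4
u_67 = 5·4 + 5·9 + 8·8 = 12
u_68 = 5·12 + 5·4 + 8·9 = 9
u_69 = 5·9 + 5·12 + 8·4 = 7
u_70 = 5·7 + 5·9 + 8·12 = 7
u_71 = 5·7 + 5·7 + 8·9 = 12
u_72 = 5·12 + 5·7 + 8·7 = 8
u_73 = 5·8 + 5·12 + 8·7 = 0
u_74 = 5·0 + 5·8 + 8·12 = 6
u_75 = 5·6 + 5·0 + 8·8 = 3
u_76 = 5·3 + 5·6 + 8·0 = 6
u_77 = 5·6 + 5·3 + 8·6 = 2
u_78 = 5·2 + 5·6 + 8·3 = 12
u_79 = 5·12 + 5·2 + 8·6 = 1
u_80 = 5·1 + 5·12 + 8·2 = 3
(u_78, u_79, u_80) = (12, 1, 3) = (u_0, u_1, u_2), so the sequence has period 78.
198 ≡ 42 (mod 78), hence u_198 = u_42 = 1.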